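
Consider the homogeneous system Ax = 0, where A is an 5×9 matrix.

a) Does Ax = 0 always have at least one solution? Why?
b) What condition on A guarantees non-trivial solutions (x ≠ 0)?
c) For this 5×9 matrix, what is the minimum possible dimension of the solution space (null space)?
a) Yes, x = 0 is always a solution. b) When A has linearly dependent columns (rank < n). c) Minimum nullity = 4.

a) x = 0 satisfies A·0 = 0, so the zero vector is always a solution.
b) Non-trivial solutions exist iff the columns of A are linearly dependent, equivalently rank(A) < n (the number of columns).
c) By rank-nullity, rank(A) + nullity(A) = n = 9. Since A has only 5 rows, rank(A) ≤ 5, so nullity(A) ≥ 9 - 5 = 4.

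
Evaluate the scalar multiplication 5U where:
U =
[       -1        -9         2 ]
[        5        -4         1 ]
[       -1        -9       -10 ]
5U =
[       -5       -45        10 ]
[       25       -20         5 ]
[       -5       -45       -50 ]

Scalar multiplication is elementwise: (5U)[i][j] = 5 * U[i][j].
  (5U)[0][0] = 5 * (-1) = -5
  (5U)[0][1] = 5 * (-9) = -45
  (5U)[0][2] = 5 * (2) = 10
  (5U)[1][0] = 5 * (5) = 25
  (5U)[1][1] = 5 * (-4) = -20
  (5U)[1][2] = 5 * (1) = 5
  (5U)[2][0] = 5 * (-1) = -5
  (5U)[2][1] = 5 * (-9) = -45
  (5U)[2][2] = 5 * (-10) = -50
5U =
[       -5       -45        10 ]
[       25       -20         5 ]
[       -5       -45       -50 ]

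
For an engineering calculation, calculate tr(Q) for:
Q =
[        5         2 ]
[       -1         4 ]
tr(Q) = 5 + 4 = 9

The trace of a square matrix is the sum of its diagonal entries.
Diagonal entries of Q: Q[0][0] = 5, Q[1][1] = 4.
tr(Q) = 5 + 4 = 9.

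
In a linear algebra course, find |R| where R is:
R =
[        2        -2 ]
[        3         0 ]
det(R) = 6

For a 2×2 matrix [[a, b], [c, d]], det = a*d - b*c.
det(R) = (2)*(0) - (-2)*(3) = 0 + 6 = 6.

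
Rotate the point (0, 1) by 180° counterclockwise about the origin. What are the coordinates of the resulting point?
(0, -1)

Rotation matrix R(θ) = [[cos θ, -sin θ], [sin θ, cos θ]]; for θ = 180°:
R = [[-1, 0], [0, -1]]
Result: R × [0, 1]ᵀ = [-1·0 + (0)·1, 0·0 + (-1)·1]ᵀ = (0, -1)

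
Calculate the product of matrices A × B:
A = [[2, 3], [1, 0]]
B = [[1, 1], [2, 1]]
[[8, 5], [1, 1]]

Matrix multiplication:
C[0][0] = 2×1 + 3×2 = 8
C[0][1] = 2×1 + 3×1 = 5
C[1][0] = 1×1 + 0×2 = 1
C[1][1] = 1×1 + 0×1 = 1
Result: [[8, 5], [1, 1]]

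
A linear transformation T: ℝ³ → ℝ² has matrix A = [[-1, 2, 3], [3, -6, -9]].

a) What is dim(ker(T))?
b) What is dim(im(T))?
dim(ker) = 2, dim(im) = 1

Observe that row 2 = -3 × row 1 (so the rows are linearly dependent).
Thus rank(A) = 1 (only one linearly independent row).
dim(im(T)) = rank(A) = 1.
By the rank-nullity theorem applied to T: ℝ³ → ℝ², rank(A) + nullity(A) = 3 (the domain dimension), so dim(ker(T)) = 3 - 1 = 2.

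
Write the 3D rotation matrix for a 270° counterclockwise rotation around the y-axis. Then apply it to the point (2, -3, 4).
R = [[0, 0, -1], [0, 1, 0], [1, 0, 0]]; R·(2, -3, 4) = (-4, -3, 2)

Rotation matrix for 270° around y-axis:
cos(270°) = 0, sin(270°) = -1
R = [[0, 0, -1], [0, 1, 0], [1, 0, 0]]
Apply to (2, -3, 4): R·[2, -3, 4]ᵀ = (-4, -3, 2)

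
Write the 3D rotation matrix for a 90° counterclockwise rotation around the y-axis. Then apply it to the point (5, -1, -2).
R = [[0, 0, 1], [0, 1, 0], [-1, 0, 0]]; R·(5, -1, -2) = (-2, -1, -5)

Rotation matrix for 90° around y-axis:
cos(90°) = 0, sin(90°) = 1
R = [[0, 0, 1], [0, 1, 0], [-1, 0, 0]]
Apply to (5, -1, -2): R·[5, -1, -2]ᵀ = (-2, -1, -5)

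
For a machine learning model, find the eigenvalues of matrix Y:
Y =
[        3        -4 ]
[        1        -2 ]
λ = -1, 2

Solve det(Y - λI) = 0. For a 2×2 matrix the characteristic equation is λ² - (trace)λ + det = 0.
trace(Y) = a + d = 3 - 2 = 1.
det(Y) = a*d - b*c = (3)*(-2) - (-4)*(1) = -6 + 4 = -2.
Characteristic equation: λ² - (1)λ + (-2) = 0.
Discriminant = (1)² - 4*(-2) = 1 + 8 = 9.
λ = (1 ± √9) / 2 = (1 ± 3) / 2 = -1, 2.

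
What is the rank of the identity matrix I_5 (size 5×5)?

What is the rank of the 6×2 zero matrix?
rank(I_5) = 5, rank(0) = 0

The identity I_5 has 5 columns that are the standard basis vectors e_1, …, e_5. These are linearly independent, so all 5 columns are pivots and rank(I_5) = 5.
The 6×2 zero matrix has every entry zero, so every row is the zero row and there are no pivots; rank(0) = 0.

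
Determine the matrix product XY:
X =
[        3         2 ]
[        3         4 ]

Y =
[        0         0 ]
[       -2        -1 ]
XY =
[       -4        -2 ]
[       -8        -4 ]

Matrix multiplication: (XY)[i][j] = sum over k of X[i][k] * Y[k][j].
  (XY)[0][0] = (3)*(0) + (2)*(-2) = -4
  (XY)[0][1] = (3)*(0) + (2)*(-1) = -2
  (XY)[1][0] = (3)*(0) + (4)*(-2) = -8
  (XY)[1][1] = (3)*(0) + (4)*(-1) = -4
XY =
[       -4        -2 ]
[       -8        -4 ]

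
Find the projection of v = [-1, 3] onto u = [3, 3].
[1, 1]

The projection of v onto u is proj_u(v) = ((v·u) / (u·u)) · u.
v·u = (-1)*(3) + (3)*(3) = 6.
u·u = (3)*(3) + (3)*(3) = 18.
coefficient = 6 / 18 = 1/3.
proj_u(v) = 1/3 · [3, 3] = [1, 1].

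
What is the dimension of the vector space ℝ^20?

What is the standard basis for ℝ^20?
Dimension = 20; standard basis = {e_1, e_2, e_3, …, e_20}

ℝ^20 is the space of 20-tuples of real numbers; its dimension is 20.
The standard basis consists of 20 vectors: e_1, e_2, e_3, …, e_20, where e_i is the vector with 1 in position i and 0 elsewhere.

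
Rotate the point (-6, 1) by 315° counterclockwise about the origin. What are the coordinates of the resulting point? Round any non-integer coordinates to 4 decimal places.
(-3.5355, 4.9497)

Rotation matrix R(θ) = [[cos θ, -sin θ], [sin θ, cos θ]]; for θ = 315°:
R = [[√2/2, √2/2], [-√2/2, √2/2]]
Result: R × [-6, 1]ᵀ = [√2/2·-6 + (√2/2)·1, -√2/2·-6 + (√2/2)·1]ᵀ = (-3.5355, 4.9497)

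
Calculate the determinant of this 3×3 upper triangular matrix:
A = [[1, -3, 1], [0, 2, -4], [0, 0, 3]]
6

The determinant of a triangular matrix is the product of its diagonal entries (the off-diagonal entries above the diagonal do not affect it).
det(A) = (1) * (2) * (3) = 6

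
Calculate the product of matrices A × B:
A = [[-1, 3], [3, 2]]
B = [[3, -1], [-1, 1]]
[[-6, 4], [7, -1]]

Matrix multiplication:
C[0][0] = -1×3 + 3×-1 = -6
C[0][1] = -1×-1 + 3×1 = 4
C[1][0] = 3×3 + 2×-1 = 7
C[1][1] = 3×-1 + 2×1 = -1
Result: [[-6, 4], [7, -1]]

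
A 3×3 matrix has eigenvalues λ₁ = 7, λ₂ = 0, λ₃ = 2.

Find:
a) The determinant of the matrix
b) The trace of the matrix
det = 0, trace = 9

Two standard eigenvalue identities:
- det(A) equals the product of the eigenvalues (counted with multiplicity).
- trace(A) equals the sum of the eigenvalues.
det(A) = (7)*(0)*(2) = 0.
trace(A) = 7 + 0 + 2 = 9.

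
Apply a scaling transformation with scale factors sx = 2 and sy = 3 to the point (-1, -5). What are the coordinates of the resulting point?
(-2, -15)

Scaling matrix:
[[2, 0], [0, 3]]
Result: (-1 × 2, -5 × 3) = (-2, -15)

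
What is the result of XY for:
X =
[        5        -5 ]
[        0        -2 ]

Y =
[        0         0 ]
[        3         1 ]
XY =
[      -15        -5 ]
[       -6        -2 ]

Matrix multiplication: (XY)[i][j] = sum over k of X[i][k] * Y[k][j].
  (XY)[0][0] = (5)*(0) + (-5)*(3) = -15
  (XY)[0][1] = (5)*(0) + (-5)*(1) = -5
  (XY)[1][0] = (0)*(0) + (-2)*(3) = -6
  (XY)[1][1] = (0)*(0) + (-2)*(1) = -2
XY =
[      -15        -5 ]
[       -6        -2 ]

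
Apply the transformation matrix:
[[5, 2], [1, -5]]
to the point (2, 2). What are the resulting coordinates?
(14, -8)

Matrix multiplication:
[[5, 2], [1, -5]] × [2, 2]ᵀ
= [5×2 + 2×2, 1×2 + -5×2]ᵀ
= [14.0000, -8.0000]ᵀ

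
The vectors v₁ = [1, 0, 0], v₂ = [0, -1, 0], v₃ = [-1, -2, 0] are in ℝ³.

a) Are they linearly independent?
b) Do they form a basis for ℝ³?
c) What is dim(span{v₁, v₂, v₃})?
Not independent, not a basis, dim(span) = 2

Check whether v₃ can be written as a linear combination of v₁ and v₂.
v₃ = (-1)·v₁ + (2)·v₂ = [-1, -2, 0], so the three vectors are linearly dependent.
Thus they do not form a basis for ℝ³, and dim(span{v₁, v₂, v₃}) = 2 (spanned by v₁ and v₂).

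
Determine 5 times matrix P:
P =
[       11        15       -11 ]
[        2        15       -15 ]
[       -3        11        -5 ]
5P =
[       55        75       -55 ]
[       10        75       -75 ]
[      -15        55       -25 ]

Scalar multiplication is elementwise: (5P)[i][j] = 5 * P[i][j].
  (5P)[0][0] = 5 * (11) = 55
  (5P)[0][1] = 5 * (15) = 75
  (5P)[0][2] = 5 * (-11) = -55
  (5P)[1][0] = 5 * (2) = 10
  (5P)[1][1] = 5 * (15) = 75
  (5P)[1][2] = 5 * (-15) = -75
  (5P)[2][0] = 5 * (-3) = -15
  (5P)[2][1] = 5 * (11) = 55
  (5P)[2][2] = 5 * (-5) = -25
5P =
[       55        75       -55 ]
[       10        75       -75 ]
[      -15        55       -25 ]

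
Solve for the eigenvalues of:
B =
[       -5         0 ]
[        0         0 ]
λ = -5, 0

Solve det(B - λI) = 0. For a 2×2 matrix the characteristic equation is λ² - (trace)λ + det = 0.
trace(B) = a + d = -5 + 0 = -5.
det(B) = a*d - b*c = (-5)*(0) - (0)*(0) = 0 - 0 = 0.
Characteristic equation: λ² - (-5)λ + (0) = 0.
Discriminant = (-5)² - 4*(0) = 25 - 0 = 25.
λ = (-5 ± √25) / 2 = (-5 ± 5) / 2 = -5, 0.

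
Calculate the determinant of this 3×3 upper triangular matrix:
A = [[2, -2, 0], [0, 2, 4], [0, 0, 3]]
12

The determinant of a triangular matrix is the product of its diagonal entries (the off-diagonal entries above the diagonal do not affect it).
det(A) = (2) * (2) * (3) = 12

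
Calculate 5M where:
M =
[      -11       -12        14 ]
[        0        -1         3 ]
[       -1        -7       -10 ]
5M =
[      -55       -60        70 ]
[        0        -5        15 ]
[       -5       -35       -50 ]

Scalar multiplication is elementwise: (5M)[i][j] = 5 * M[i][j].
  (5M)[0][0] = 5 * (-11) = -55
  (5M)[0][1] = 5 * (-12) = -60
  (5M)[0][2] = 5 * (14) = 70
  (5M)[1][0] = 5 * (0) = 0
  (5M)[1][1] = 5 * (-1) = -5
  (5M)[1][2] = 5 * (3) = 15
  (5M)[2][0] = 5 * (-1) = -5
  (5M)[2][1] = 5 * (-7) = -35
  (5M)[2][2] = 5 * (-10) = -50
5M =
[      -55       -60        70 ]
[        0        -5        15 ]
[       -5       -35       -50 ]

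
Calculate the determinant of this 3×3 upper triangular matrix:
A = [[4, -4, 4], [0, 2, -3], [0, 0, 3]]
24

The determinant of a triangular matrix is the product of its diagonal entries (the off-diagonal entries above the diagonal do not affect it).
det(A) = (4) * (2) * (3) = 24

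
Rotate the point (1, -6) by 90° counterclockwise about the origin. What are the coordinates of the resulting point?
(6, 1)

Rotation matrix R(θ) = [[cos θ, -sin θ], [sin θ, cos θ]]; for θ = 90°:
R = [[0, -1], [1, 0]]
Result: R × [1, -6]ᵀ = [0·1 + (-1)·-6, 1·1 + (0)·-6]ᵀ = (6, 1)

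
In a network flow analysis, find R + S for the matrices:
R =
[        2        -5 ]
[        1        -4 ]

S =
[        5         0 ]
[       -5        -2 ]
R + S =
[        7        -5 ]
[       -4        -6 ]

Matrix addition is elementwise: (R+S)[i][j] = R[i][j] + S[i][j].
  (R+S)[0][0] = (2) + (5) = 7
  (R+S)[0][1] = (-5) + (0) = -5
  (R+S)[1][0] = (1) + (-5) = -4
  (R+S)[1][1] = (-4) + (-2) = -6
R + S =
[        7        -5 ]
[       -4        -6 ]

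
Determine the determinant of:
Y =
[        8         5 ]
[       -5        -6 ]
det(Y) = -23

For a 2×2 matrix [[a, b], [c, d]], det = a*d - b*c.
det(Y) = (8)*(-6) - (5)*(-5) = -48 + 25 = -23.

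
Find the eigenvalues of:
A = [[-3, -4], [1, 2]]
λ = -2, 1

Solve det(A - λI) = 0. For a 2×2 matrix this is λ² - (trace)λ + det = 0.
trace(A) = -3 + 2 = -1.
det(A) = (-3)*(2) - (-4)*(1) = -6 + 4 = -2.
Characteristic equation: λ² - (-1)λ + (-2) = 0.
Discriminant: (-1)² - 4*(-2) = 1 + 8 = 9.
Roots: λ = (-1 ± √9) / 2 = -2, 1.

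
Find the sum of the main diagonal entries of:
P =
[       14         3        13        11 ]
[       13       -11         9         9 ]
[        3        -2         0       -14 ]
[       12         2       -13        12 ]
tr(P) = 14 - 11 + 0 + 12 = 15

The trace of a square matrix is the sum of its diagonal entries.
Diagonal entries of P: P[0][0] = 14, P[1][1] = -11, P[2][2] = 0, P[3][3] = 12.
tr(P) = 14 - 11 + 0 + 12 = 15.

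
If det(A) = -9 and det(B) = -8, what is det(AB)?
72

Use the multiplicative property of determinants: det(AB) = det(A)*det(B).
det(AB) = (-9)*(-8) = 72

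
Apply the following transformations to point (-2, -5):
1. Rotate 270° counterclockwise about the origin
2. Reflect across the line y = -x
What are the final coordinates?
(-2, 5)

Step 1: Rotate 270° → (-5, 2)
Step 2: Reflect across the line y = -x → (-2, 5)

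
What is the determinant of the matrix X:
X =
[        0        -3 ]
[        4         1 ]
det(X) = 12

For a 2×2 matrix [[a, b], [c, d]], det = a*d - b*c.
det(X) = (0)*(1) - (-3)*(4) = 0 + 12 = 12.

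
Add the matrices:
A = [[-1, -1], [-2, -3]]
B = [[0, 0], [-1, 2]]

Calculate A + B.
[[-1, -1], [-3, -1]]

Add corresponding elements:
(-1)+(0)=-1
(-1)+(0)=-1
(-2)+(-1)=-3
(-3)+(2)=-1
A + B = [[-1, -1], [-3, -1]]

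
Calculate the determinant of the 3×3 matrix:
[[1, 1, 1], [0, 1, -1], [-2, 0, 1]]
5

Expansion along first row:
det = 1·det([[1,-1],[0,1]]) - 1·det([[0,-1],[-2,1]]) + 1·det([[0,1],[-2,0]])
    = 1·(1·1 - -1·0) - 1·(0·1 - -1·-2) + 1·(0·0 - 1·-2)
    = 1·1 - 1·-2 + 1·2
    = 1 + 2 + 2 = 5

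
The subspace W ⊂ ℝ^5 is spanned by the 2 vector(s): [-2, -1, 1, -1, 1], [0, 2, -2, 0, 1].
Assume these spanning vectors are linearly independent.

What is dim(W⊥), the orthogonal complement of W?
dim(W⊥) = 3

For any subspace W of ℝ^n, dim(W) + dim(W⊥) = n (the whole-space dimension).
Here the given 2 vectors are linearly independent, so dim(W) = 2.
Thus dim(W⊥) = n - dim(W) = 5 - 2 = 3.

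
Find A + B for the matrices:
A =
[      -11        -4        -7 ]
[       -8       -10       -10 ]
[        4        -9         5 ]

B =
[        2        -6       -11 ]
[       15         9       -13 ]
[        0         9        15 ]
A + B =
[       -9       -10       -18 ]
[        7        -1       -23 ]
[        4         0        20 ]

Matrix addition is elementwise: (A+B)[i][j] = A[i][j] + B[i][j].
  (A+B)[0][0] = (-11) + (2) = -9
  (A+B)[0][1] = (-4) + (-6) = -10
  (A+B)[0][2] = (-7) + (-11) = -18
  (A+B)[1][0] = (-8) + (15) = 7
  (A+B)[1][1] = (-10) + (9) = -1
  (A+B)[1][2] = (-10) + (-13) = -23
  (A+B)[2][0] = (4) + (0) = 4
  (A+B)[2][1] = (-9) + (9) = 0
  (A+B)[2][2] = (5) + (15) = 20
A + B =
[       -9       -10       -18 ]
[        7        -1       -23 ]
[        4         0        20 ]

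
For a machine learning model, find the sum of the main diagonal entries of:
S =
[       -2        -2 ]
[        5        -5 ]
tr(S) = -2 - 5 = -7

The trace of a square matrix is the sum of its diagonal entries.
Diagonal entries of S: S[0][0] = -2, S[1][1] = -5.
tr(S) = -2 - 5 = -7.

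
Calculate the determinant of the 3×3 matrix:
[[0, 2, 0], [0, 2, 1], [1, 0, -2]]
2

Expansion along first row:
det = 0·det([[2,1],[0,-2]]) - 2·det([[0,1],[1,-2]]) + 0·det([[0,2],[1,0]])
    = 0·(2·-2 - 1·0) - 2·(0·-2 - 1·1) + 0·(0·0 - 2·1)
    = 0·-4 - 2·-1 + 0·-2
    = 0 + 2 + 0 = 2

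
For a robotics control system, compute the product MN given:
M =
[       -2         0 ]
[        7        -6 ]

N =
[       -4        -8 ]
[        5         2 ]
MN =
[        8        16 ]
[      -58       -68 ]

Matrix multiplication: (MN)[i][j] = sum over k of M[i][k] * N[k][j].
  (MN)[0][0] = (-2)*(-4) + (0)*(5) = 8
  (MN)[0][1] = (-2)*(-8) + (0)*(2) = 16
  (MN)[1][0] = (7)*(-4) + (-6)*(5) = -58
  (MN)[1][1] = (7)*(-8) + (-6)*(2) = -68
MN =
[        8        16 ]
[      -58       -68 ]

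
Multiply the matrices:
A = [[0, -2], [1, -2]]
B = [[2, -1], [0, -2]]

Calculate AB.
[[0, 4], [2, 3]]

Each entry (i,j) of AB = sum over k of A[i][k]*B[k][j].
(AB)[0][0] = (0)*(2) + (-2)*(0) = 0
(AB)[0][1] = (0)*(-1) + (-2)*(-2) = 4
(AB)[1][0] = (1)*(2) + (-2)*(0) = 2
(AB)[1][1] = (1)*(-1) + (-2)*(-2) = 3
AB = [[0, 4], [2, 3]]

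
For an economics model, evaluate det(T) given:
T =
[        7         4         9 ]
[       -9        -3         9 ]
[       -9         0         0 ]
det(T) = -567

Expand along row 0 (cofactor expansion): det(T) = a*(e*i - f*h) - b*(d*i - f*g) + c*(d*h - e*g), where the 3×3 is [[a, b, c], [d, e, f], [g, h, i]].
Minor M_00 = (-3)*(0) - (9)*(0) = 0 - 0 = 0.
Minor M_01 = (-9)*(0) - (9)*(-9) = 0 + 81 = 81.
Minor M_02 = (-9)*(0) - (-3)*(-9) = 0 - 27 = -27.
det(T) = (7)*(0) - (4)*(81) + (9)*(-27) = 0 - 324 - 243 = -567.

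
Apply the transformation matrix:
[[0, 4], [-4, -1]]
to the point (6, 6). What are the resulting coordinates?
(24, -30)

Matrix multiplication:
[[0, 4], [-4, -1]] × [6, 6]ᵀ
= [0×6 + 4×6, -4×6 + -1×6]ᵀ
= [24.0000, -30.0000]ᵀ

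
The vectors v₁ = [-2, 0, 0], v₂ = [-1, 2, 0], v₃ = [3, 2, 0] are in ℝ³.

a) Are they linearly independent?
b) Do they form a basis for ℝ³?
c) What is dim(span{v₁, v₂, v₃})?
Not independent, not a basis, dim(span) = 2

Check whether v₃ can be written as a linear combination of v₁ and v₂.
v₃ = (-2)·v₁ + (1)·v₂ = [3, 2, 0], so the three vectors are linearly dependent.
Thus they do not form a basis for ℝ³, and dim(span{v₁, v₂, v₃}) = 2 (spanned by v₁ and v₂).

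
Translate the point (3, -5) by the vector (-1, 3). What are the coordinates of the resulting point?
(2, -2)

Translation by (-1, 3):
x' = 3 + -1 = 2
y' = -5 + 3 = -2
Homogeneous matrix: [[1, 0, -1], [0, 1, 3], [0, 0, 1]]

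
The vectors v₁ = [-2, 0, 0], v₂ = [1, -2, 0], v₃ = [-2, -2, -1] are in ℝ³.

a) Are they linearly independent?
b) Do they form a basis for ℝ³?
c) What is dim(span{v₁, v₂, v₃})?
Yes independent, yes basis, dim = 3

Stack v₁, v₂, v₃ as rows of a 3×3 matrix.
[[-2, 0, 0]; [1, -2, 0]; [-2, -2, -1]] is already lower triangular with nonzero diagonal entries (-2, -2, -1), so its determinant is the product of the diagonal entries, det = (-2)·(-2)·(-1) = -4 ≠ 0, and the rows are linearly independent.
Three linearly independent vectors in ℝ³ form a basis for ℝ³, so dim(span{v₁,v₂,v₃}) = 3.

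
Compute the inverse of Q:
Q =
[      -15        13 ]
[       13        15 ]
det(Q) = -394
Q⁻¹ =
[  -15/394    13/394 ]
[   13/394    15/394 ]

For a 2×2 matrix Q = [[a, b], [c, d]] with det(Q) ≠ 0, Q⁻¹ = (1/det(Q)) * [[d, -b], [-c, a]].
det(Q) = (-15)*(15) - (13)*(13) = -225 - 169 = -394.
Q⁻¹ = (1/-394) * [[15, -13], [-13, -15]].
Dividing each entry by -394 and reducing:
Q⁻¹ =
[  -15/394    13/394 ]
[   13/394    15/394 ]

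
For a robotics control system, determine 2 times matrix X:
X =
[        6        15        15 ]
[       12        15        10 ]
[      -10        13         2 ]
2X =
[       12        30        30 ]
[       24        30        20 ]
[      -20        26         4 ]

Scalar multiplication is elementwise: (2X)[i][j] = 2 * X[i][j].
  (2X)[0][0] = 2 * (6) = 12
  (2X)[0][1] = 2 * (15) = 30
  (2X)[0][2] = 2 * (15) = 30
  (2X)[1][0] = 2 * (12) = 24
  (2X)[1][1] = 2 * (15) = 30
  (2X)[1][2] = 2 * (10) = 20
  (2X)[2][0] = 2 * (-10) = -20
  (2X)[2][1] = 2 * (13) = 26
  (2X)[2][2] = 2 * (2) = 4
2X =
[       12        30        30 ]
[       24        30        20 ]
[      -20        26         4 ]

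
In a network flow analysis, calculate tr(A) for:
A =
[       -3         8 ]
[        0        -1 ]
tr(A) = -3 - 1 = -4

The trace of a square matrix is the sum of its diagonal entries.
Diagonal entries of A: A[0][0] = -3, A[1][1] = -1.
tr(A) = -3 - 1 = -4.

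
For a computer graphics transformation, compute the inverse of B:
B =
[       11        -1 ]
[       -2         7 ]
det(B) = 75
B⁻¹ =
[     7/75      1/75 ]
[     2/75     11/75 ]

For a 2×2 matrix B = [[a, b], [c, d]] with det(B) ≠ 0, B⁻¹ = (1/det(B)) * [[d, -b], [-c, a]].
det(B) = (11)*(7) - (-1)*(-2) = 77 - 2 = 75.
B⁻¹ = (1/75) * [[7, 1], [2, 11]].
Dividing each entry by 75 and reducing:
B⁻¹ =
[     7/75      1/75 ]
[     2/75     11/75 ]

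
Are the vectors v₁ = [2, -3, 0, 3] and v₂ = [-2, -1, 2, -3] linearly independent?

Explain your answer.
Yes, linearly independent

Two vectors are linearly dependent iff one is a scalar multiple of the other.
No single scalar k satisfies v₂ = k·v₁ (the ratios of corresponding entries disagree), so v₁ and v₂ are linearly independent.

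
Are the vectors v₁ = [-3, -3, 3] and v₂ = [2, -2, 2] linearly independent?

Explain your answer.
Yes, linearly independent

Two vectors are linearly dependent iff one is a scalar multiple of the other.
No single scalar k satisfies v₂ = k·v₁ (the ratios of corresponding entries disagree), so v₁ and v₂ are linearly independent.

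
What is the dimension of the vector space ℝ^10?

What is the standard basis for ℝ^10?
Dimension = 10; standard basis = {e_1, e_2, e_3, …, e_10}

ℝ^10 is the space of 10-tuples of real numbers; its dimension is 10.
The standard basis consists of 10 vectors: e_1, e_2, e_3, …, e_10, where e_i is the vector with 1 in position i and 0 elsewhere.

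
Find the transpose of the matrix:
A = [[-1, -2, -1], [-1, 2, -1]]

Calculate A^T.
[[-1, -1], [-2, 2], [-1, -1]]

The transpose sends entry (i,j) to (j,i); rows become columns.
Row 0 of A: [-1, -2, -1] -> column 0 of A^T.
Row 1 of A: [-1, 2, -1] -> column 1 of A^T.
A^T = [[-1, -1], [-2, 2], [-1, -1]]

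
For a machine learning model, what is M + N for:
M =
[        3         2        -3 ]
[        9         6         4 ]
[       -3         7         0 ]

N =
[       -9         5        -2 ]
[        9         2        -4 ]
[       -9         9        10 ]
M + N =
[       -6         7        -5 ]
[       18         8         0 ]
[      -12        16        10 ]

Matrix addition is elementwise: (M+N)[i][j] = M[i][j] + N[i][j].
  (M+N)[0][0] = (3) + (-9) = -6
  (M+N)[0][1] = (2) + (5) = 7
  (M+N)[0][2] = (-3) + (-2) = -5
  (M+N)[1][0] = (9) + (9) = 18
  (M+N)[1][1] = (6) + (2) = 8
  (M+N)[1][2] = (4) + (-4) = 0
  (M+N)[2][0] = (-3) + (-9) = -12
  (M+N)[2][1] = (7) + (9) = 16
  (M+N)[2][2] = (0) + (10) = 10
M + N =
[       -6         7        -5 ]
[       18         8         0 ]
[      -12        16        10 ]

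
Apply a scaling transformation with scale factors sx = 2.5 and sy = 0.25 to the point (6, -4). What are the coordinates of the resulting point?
(15.0, -1.0)

Scaling matrix:
[[2.50, 0], [0, 0.25]]
Result: (6 × 2.5, -4 × 0.25) = (15.0, -1.0)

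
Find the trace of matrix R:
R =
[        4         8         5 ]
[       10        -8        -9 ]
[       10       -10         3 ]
tr(R) = 4 - 8 + 3 = -1

The trace of a square matrix is the sum of its diagonal entries.
Diagonal entries of R: R[0][0] = 4, R[1][1] = -8, R[2][2] = 3.
tr(R) = 4 - 8 + 3 = -1.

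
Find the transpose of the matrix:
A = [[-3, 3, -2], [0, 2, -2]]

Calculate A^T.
[[-3, 0], [3, 2], [-2, -2]]

The transpose sends entry (i,j) to (j,i); rows become columns.
Row 0 of A: [-3, 3, -2] -> column 0 of A^T.
Row 1 of A: [0, 2, -2] -> column 1 of A^T.
A^T = [[-3, 0], [3, 2], [-2, -2]]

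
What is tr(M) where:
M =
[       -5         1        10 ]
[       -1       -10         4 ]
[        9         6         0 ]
tr(M) = -5 - 10 + 0 = -15

The trace of a square matrix is the sum of its diagonal entries.
Diagonal entries of M: M[0][0] = -5, M[1][1] = -10, M[2][2] = 0.
tr(M) = -5 - 10 + 0 = -15.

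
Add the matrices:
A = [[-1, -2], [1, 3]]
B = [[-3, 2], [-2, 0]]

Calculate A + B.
[[-4, 0], [-1, 3]]

Add corresponding elements:
(-1)+(-3)=-4
(-2)+(2)=0
(1)+(-2)=-1
(3)+(0)=3
A + B = [[-4, 0], [-1, 3]]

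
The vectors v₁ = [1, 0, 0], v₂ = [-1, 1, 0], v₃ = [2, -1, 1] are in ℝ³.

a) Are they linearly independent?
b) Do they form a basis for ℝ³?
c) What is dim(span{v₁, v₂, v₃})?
Yes independent, yes basis, dim = 3

Stack v₁, v₂, v₃ as rows of a 3×3 matrix.
[[1, 0, 0]; [-1, 1, 0]; [2, -1, 1]] is already lower triangular with nonzero diagonal entries (1, 1, 1), so its determinant is the product of the diagonal entries, det = (1)·(1)·(1) = 1 ≠ 0, and the rows are linearly independent.
Three linearly independent vectors in ℝ³ form a basis for ℝ³, so dim(span{v₁,v₂,v₃}) = 3.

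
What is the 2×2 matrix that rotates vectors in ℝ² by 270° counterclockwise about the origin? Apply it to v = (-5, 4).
R = [[0, 1], [-1, 0]]; R·v = (4, 5)

A counterclockwise rotation by angle θ in ℝ² has matrix R(θ) = [[cos θ, -sin θ], [sin θ, cos θ]].
For θ = 270°: cos θ = 0, sin θ = -1.
R(270°) = [[0, 1], [-1, 0]].
R·v = [0·-5 + (1)·4, -1·-5 + 0·4] = (4, 5).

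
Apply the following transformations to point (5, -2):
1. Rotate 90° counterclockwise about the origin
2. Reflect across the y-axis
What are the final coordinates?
(-2, 5)

Step 1: Rotate 90° → (2, 5)
Step 2: Reflect across the y-axis → (-2, 5)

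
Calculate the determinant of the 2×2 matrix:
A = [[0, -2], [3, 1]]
6

For A = [[a, b], [c, d]], det(A) = a*d - b*c.
det(A) = (0)*(1) - (-2)*(3) = 0 - -6 = 6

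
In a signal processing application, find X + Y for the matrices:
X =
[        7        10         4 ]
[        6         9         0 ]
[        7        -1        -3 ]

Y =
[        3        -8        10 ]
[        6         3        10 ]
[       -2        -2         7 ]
X + Y =
[       10         2        14 ]
[       12        12        10 ]
[        5        -3         4 ]

Matrix addition is elementwise: (X+Y)[i][j] = X[i][j] + Y[i][j].
  (X+Y)[0][0] = (7) + (3) = 10
  (X+Y)[0][1] = (10) + (-8) = 2
  (X+Y)[0][2] = (4) + (10) = 14
  (X+Y)[1][0] = (6) + (6) = 12
  (X+Y)[1][1] = (9) + (3) = 12
  (X+Y)[1][2] = (0) + (10) = 10
  (X+Y)[2][0] = (7) + (-2) = 5
  (X+Y)[2][1] = (-1) + (-2) = -3
  (X+Y)[2][2] = (-3) + (7) = 4
X + Y =
[       10         2        14 ]
[       12        12        10 ]
[        5        -3         4 ]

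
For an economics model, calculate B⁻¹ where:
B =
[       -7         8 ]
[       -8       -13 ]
det(B) = 155
B⁻¹ =
[  -13/155    -8/155 ]
[    8/155    -7/155 ]

For a 2×2 matrix B = [[a, b], [c, d]] with det(B) ≠ 0, B⁻¹ = (1/det(B)) * [[d, -b], [-c, a]].
det(B) = (-7)*(-13) - (8)*(-8) = 91 + 64 = 155.
B⁻¹ = (1/155) * [[-13, -8], [8, -7]].
Dividing each entry by 155 and reducing:
B⁻¹ =
[  -13/155    -8/155 ]
[    8/155    -7/155 ]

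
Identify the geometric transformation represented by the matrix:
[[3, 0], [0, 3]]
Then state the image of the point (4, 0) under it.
uniform scaling by factor 3; image of (4, 0) is (12, 0)

This is a diagonal matrix with equal entries 3, so it scales both axes by the same factor 3.
The matrix [[3, 0], [0, 3]] represents: uniform scaling by factor 3.
Applying it to (4, 0): [3·4 + 0·0, 0·4 + 3·0] = (12, 0).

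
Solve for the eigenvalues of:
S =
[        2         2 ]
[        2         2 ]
λ = 0, 4

Solve det(S - λI) = 0. For a 2×2 matrix the characteristic equation is λ² - (trace)λ + det = 0.
trace(S) = a + d = 2 + 2 = 4.
det(S) = a*d - b*c = (2)*(2) - (2)*(2) = 4 - 4 = 0.
Characteristic equation: λ² - (4)λ + (0) = 0.
Discriminant = (4)² - 4*(0) = 16 - 0 = 16.
λ = (4 ± √16) / 2 = (4 ± 4) / 2 = 0, 4.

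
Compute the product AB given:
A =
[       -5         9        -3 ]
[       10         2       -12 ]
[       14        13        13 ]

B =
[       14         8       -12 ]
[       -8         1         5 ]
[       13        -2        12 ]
AB =
[     -181       -25        69 ]
[      -32       106      -254 ]
[      261        99        53 ]

Matrix multiplication: (AB)[i][j] = sum over k of A[i][k] * B[k][j].
  (AB)[0][0] = (-5)*(14) + (9)*(-8) + (-3)*(13) = -181
  (AB)[0][1] = (-5)*(8) + (9)*(1) + (-3)*(-2) = -25
  (AB)[0][2] = (-5)*(-12) + (9)*(5) + (-3)*(12) = 69
  (AB)[1][0] = (10)*(14) + (2)*(-8) + (-12)*(13) = -32
  (AB)[1][1] = (10)*(8) + (2)*(1) + (-12)*(-2) = 106
  (AB)[1][2] = (10)*(-12) + (2)*(5) + (-12)*(12) = -254
  (AB)[2][0] = (14)*(14) + (13)*(-8) + (13)*(13) = 261
  (AB)[2][1] = (14)*(8) + (13)*(1) + (13)*(-2) = 99
  (AB)[2][2] = (14)*(-12) + (13)*(5) + (13)*(12) = 53
AB =
[     -181       -25        69 ]
[      -32       106      -254 ]
[      261        99        53 ]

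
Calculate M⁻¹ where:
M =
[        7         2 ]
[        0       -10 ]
det(M) = -70
M⁻¹ =
[      1/7      1/35 ]
[        0     -1/10 ]

For a 2×2 matrix M = [[a, b], [c, d]] with det(M) ≠ 0, M⁻¹ = (1/det(M)) * [[d, -b], [-c, a]].
det(M) = (7)*(-10) - (2)*(0) = -70 - 0 = -70.
M⁻¹ = (1/-70) * [[-10, -2], [0, 7]].
Dividing each entry by -70 and reducing:
M⁻¹ =
[      1/7      1/35 ]
[        0     -1/10 ]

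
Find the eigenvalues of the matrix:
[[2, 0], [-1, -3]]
λ = -3 and λ = 2

Characteristic equation: det(A - λI) = 0
λ² - (trace)λ + (det) = 0
λ² - (-1)λ + (-6) = 0
λ² + 1λ - 6 = 0
Solving: λ = -3, 2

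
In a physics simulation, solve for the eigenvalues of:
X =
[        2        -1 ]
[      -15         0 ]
λ = -3, 5

Solve det(X - λI) = 0. For a 2×2 matrix the characteristic equation is λ² - (trace)λ + det = 0.
trace(X) = a + d = 2 + 0 = 2.
det(X) = a*d - b*c = (2)*(0) - (-1)*(-15) = 0 - 15 = -15.
Characteristic equation: λ² - (2)λ + (-15) = 0.
Discriminant = (2)² - 4*(-15) = 4 + 60 = 64.
λ = (2 ± √64) / 2 = (2 ± 8) / 2 = -3, 5.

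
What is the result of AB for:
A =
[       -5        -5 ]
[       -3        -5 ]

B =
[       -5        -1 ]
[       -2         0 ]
AB =
[       35         5 ]
[       25         3 ]

Matrix multiplication: (AB)[i][j] = sum over k of A[i][k] * B[k][j].
  (AB)[0][0] = (-5)*(-5) + (-5)*(-2) = 35
  (AB)[0][1] = (-5)*(-1) + (-5)*(0) = 5
  (AB)[1][0] = (-3)*(-5) + (-5)*(-2) = 25
  (AB)[1][1] = (-3)*(-1) + (-5)*(0) = 3
AB =
[       35         5 ]
[       25         3 ]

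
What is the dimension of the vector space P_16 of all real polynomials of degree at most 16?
Dimension = 17

A polynomial of degree at most 16 can be written as a₀ + a₁x + a₂x² + … + a_16x^16, with 17 free coefficients a₀, …, a_16.
The set {1, x, x², …, x^16} is a basis: it spans P_16 (every such polynomial is a linear combination of these) and is linearly independent (a polynomial is zero iff all its coefficients are zero).
Therefore dim(P_16) = 16 + 1 = 17.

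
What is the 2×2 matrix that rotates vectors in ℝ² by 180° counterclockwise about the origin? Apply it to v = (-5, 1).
R = [[-1, 0], [0, -1]]; R·v = (5, -1)

A counterclockwise rotation by angle θ in ℝ² has matrix R(θ) = [[cos θ, -sin θ], [sin θ, cos θ]].
For θ = 180°: cos θ = -1, sin θ = 0.
R(180°) = [[-1, 0], [0, -1]].
R·v = [-1·-5 + (0)·1, 0·-5 + -1·1] = (5, -1).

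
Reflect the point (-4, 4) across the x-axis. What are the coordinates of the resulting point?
(-4, -4)

Reflection across x-axis: (-4, 4) → (-4, -4)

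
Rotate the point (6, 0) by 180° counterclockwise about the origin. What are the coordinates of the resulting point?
(-6, 0)

Rotation matrix R(θ) = [[cos θ, -sin θ], [sin θ, cos θ]]; for θ = 180°:
R = [[-1, 0], [0, -1]]
Result: R × [6, 0]ᵀ = [-1·6 + (0)·0, 0·6 + (-1)·0]ᵀ = (-6, 0)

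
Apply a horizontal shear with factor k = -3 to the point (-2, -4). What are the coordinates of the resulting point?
(10, -4)

Shear matrix for horizontal shear with factor k = -3:
[[1, -3], [0, 1]]
Result: (-2, -4) → (10, -4)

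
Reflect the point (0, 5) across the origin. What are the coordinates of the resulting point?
(0, -5)

Reflection across origin: (0, 5) → (0, -5)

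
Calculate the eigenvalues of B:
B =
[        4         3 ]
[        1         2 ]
λ = 1, 5

Solve det(B - λI) = 0. For a 2×2 matrix the characteristic equation is λ² - (trace)λ + det = 0.
trace(B) = a + d = 4 + 2 = 6.
det(B) = a*d - b*c = (4)*(2) - (3)*(1) = 8 - 3 = 5.
Characteristic equation: λ² - (6)λ + (5) = 0.
Discriminant = (6)² - 4*(5) = 36 - 20 = 16.
λ = (6 ± √16) / 2 = (6 ± 4) / 2 = 1, 5.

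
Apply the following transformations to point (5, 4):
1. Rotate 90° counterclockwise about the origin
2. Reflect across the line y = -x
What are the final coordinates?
(-5, 4)

Step 1: Rotate 90° → (-4, 5)
Step 2: Reflect across the line y = -x → (-5, 4)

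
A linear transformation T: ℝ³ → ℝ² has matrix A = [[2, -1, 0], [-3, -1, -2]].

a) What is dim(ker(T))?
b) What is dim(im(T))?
dim(ker) = 1, dim(im) = 2

The two rows are not scalar multiples of one another (no single k satisfies row 2 = k × row 1), so they are linearly independent.
Thus rank(A) = 2.
dim(im(T)) = rank(A) = 2.
By the rank-nullity theorem applied to T: ℝ³ → ℝ², rank(A) + nullity(A) = 3 (the domain dimension), so dim(ker(T)) = 3 - 2 = 1.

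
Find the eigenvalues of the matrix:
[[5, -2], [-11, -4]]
λ = -6 and λ = 7

Characteristic equation: det(A - λI) = 0
λ² - (trace)λ + (det) = 0
λ² - (1)λ + (-42) = 0
λ² - 1λ - 42 = 0
Solving: λ = -6, 7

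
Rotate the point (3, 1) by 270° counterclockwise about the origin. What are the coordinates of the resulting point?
(1, -3)

Rotation matrix R(θ) = [[cos θ, -sin θ], [sin θ, cos θ]]; for θ = 270°:
R = [[0, 1], [-1, 0]]
Result: R × [3, 1]ᵀ = [0·3 + (1)·1, -1·3 + (0)·1]ᵀ = (1, -3)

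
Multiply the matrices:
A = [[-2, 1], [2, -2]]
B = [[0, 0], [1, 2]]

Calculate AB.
[[1, 2], [-2, -4]]

Each entry (i,j) of AB = sum over k of A[i][k]*B[k][j].
(AB)[0][0] = (-2)*(0) + (1)*(1) = 1
(AB)[0][1] = (-2)*(0) + (1)*(2) = 2
(AB)[1][0] = (2)*(0) + (-2)*(1) = -2
(AB)[1][1] = (2)*(0) + (-2)*(2) = -4
AB = [[1, 2], [-2, -4]]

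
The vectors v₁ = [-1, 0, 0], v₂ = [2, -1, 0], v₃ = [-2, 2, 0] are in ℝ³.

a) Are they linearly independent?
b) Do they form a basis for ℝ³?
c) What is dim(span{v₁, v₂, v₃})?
Not independent, not a basis, dim(span) = 2

Check whether v₃ can be written as a linear combination of v₁ and v₂.
v₃ = (-2)·v₁ + (-2)·v₂ = [-2, 2, 0], so the three vectors are linearly dependent.
Thus they do not form a basis for ℝ³, and dim(span{v₁, v₂, v₃}) = 2 (spanned by v₁ and v₂).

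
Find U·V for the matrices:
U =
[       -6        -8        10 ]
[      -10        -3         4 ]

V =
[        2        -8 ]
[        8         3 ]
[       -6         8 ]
UV =
[     -136       104 ]
[      -68       103 ]

Matrix multiplication: (UV)[i][j] = sum over k of U[i][k] * V[k][j].
  (UV)[0][0] = (-6)*(2) + (-8)*(8) + (10)*(-6) = -136
  (UV)[0][1] = (-6)*(-8) + (-8)*(3) + (10)*(8) = 104
  (UV)[1][0] = (-10)*(2) + (-3)*(8) + (4)*(-6) = -68
  (UV)[1][1] = (-10)*(-8) + (-3)*(3) + (4)*(8) = 103
UV =
[     -136       104 ]
[      -68       103 ]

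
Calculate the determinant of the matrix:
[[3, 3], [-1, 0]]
3

For a 2×2 matrix [[a, b], [c, d]], det = ad - bc
det = (3)(0) - (3)(-1) = 0 - -3 = 3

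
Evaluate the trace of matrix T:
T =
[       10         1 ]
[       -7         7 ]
tr(T) = 10 + 7 = 17

The trace of a square matrix is the sum of its diagonal entries.
Diagonal entries of T: T[0][0] = 10, T[1][1] = 7.
tr(T) = 10 + 7 = 17.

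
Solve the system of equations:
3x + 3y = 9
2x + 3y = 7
x = 2, y = 1

Use elimination (row reduction):
Equation 1: 3x + 3y = 9.
Equation 2: 2x + 3y = 7.
Multiply Eq1 by 2 and Eq2 by 3: 6x + 6y = 18;  6x + 9y = 21.
Subtract: (3)y = 3, so y = 1.
Back-substitute into Eq1: 3x + 3*(1) = 9, so x = 2.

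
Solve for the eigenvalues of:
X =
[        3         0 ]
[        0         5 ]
λ = 3, 5

Solve det(X - λI) = 0. For a 2×2 matrix the characteristic equation is λ² - (trace)λ + det = 0.
trace(X) = a + d = 3 + 5 = 8.
det(X) = a*d - b*c = (3)*(5) - (0)*(0) = 15 - 0 = 15.
Characteristic equation: λ² - (8)λ + (15) = 0.
Discriminant = (8)² - 4*(15) = 64 - 60 = 4.
λ = (8 ± √4) / 2 = (8 ± 2) / 2 = 3, 5.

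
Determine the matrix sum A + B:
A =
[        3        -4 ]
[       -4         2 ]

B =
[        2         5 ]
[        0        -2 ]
A + B =
[        5         1 ]
[       -4         0 ]

Matrix addition is elementwise: (A+B)[i][j] = A[i][j] + B[i][j].
  (A+B)[0][0] = (3) + (2) = 5
  (A+B)[0][1] = (-4) + (5) = 1
  (A+B)[1][0] = (-4) + (0) = -4
  (A+B)[1][1] = (2) + (-2) = 0
A + B =
[        5         1 ]
[       -4         0 ]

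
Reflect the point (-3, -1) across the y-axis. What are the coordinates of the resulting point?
(3, -1)

Reflection across y-axis: (-3, -1) → (3, -1)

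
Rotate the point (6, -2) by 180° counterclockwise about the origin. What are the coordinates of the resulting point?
(-6, 2)

Rotation matrix R(θ) = [[cos θ, -sin θ], [sin θ, cos θ]]; for θ = 180°:
R = [[-1, 0], [0, -1]]
Result: R × [6, -2]ᵀ = [-1·6 + (0)·-2, 0·6 + (-1)·-2]ᵀ = (-6, 2)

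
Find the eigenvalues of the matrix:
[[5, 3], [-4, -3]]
λ = -1 and λ = 3

Characteristic equation: det(A - λI) = 0
λ² - (trace)λ + (det) = 0
λ² - (2)λ + (-3) = 0
λ² - 2λ - 3 = 0
Solving: λ = -1, 3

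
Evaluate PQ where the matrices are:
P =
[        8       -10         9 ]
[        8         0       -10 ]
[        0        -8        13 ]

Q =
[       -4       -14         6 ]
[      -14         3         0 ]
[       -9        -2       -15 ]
PQ =
[       27      -160       -87 ]
[       58       -92       198 ]
[       -5       -50      -195 ]

Matrix multiplication: (PQ)[i][j] = sum over k of P[i][k] * Q[k][j].
  (PQ)[0][0] = (8)*(-4) + (-10)*(-14) + (9)*(-9) = 27
  (PQ)[0][1] = (8)*(-14) + (-10)*(3) + (9)*(-2) = -160
  (PQ)[0][2] = (8)*(6) + (-10)*(0) + (9)*(-15) = -87
  (PQ)[1][0] = (8)*(-4) + (0)*(-14) + (-10)*(-9) = 58
  (PQ)[1][1] = (8)*(-14) + (0)*(3) + (-10)*(-2) = -92
  (PQ)[1][2] = (8)*(6) + (0)*(0) + (-10)*(-15) = 198
  (PQ)[2][0] = (0)*(-4) + (-8)*(-14) + (13)*(-9) = -5
  (PQ)[2][1] = (0)*(-14) + (-8)*(3) + (13)*(-2) = -50
  (PQ)[2][2] = (0)*(6) + (-8)*(0) + (13)*(-15) = -195
PQ =
[       27      -160       -87 ]
[       58       -92       198 ]
[       -5       -50      -195 ]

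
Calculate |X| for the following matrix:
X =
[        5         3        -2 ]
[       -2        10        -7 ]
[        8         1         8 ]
det(X) = 479

Expand along row 0 (cofactor expansion): det(X) = a*(e*i - f*h) - b*(d*i - f*g) + c*(d*h - e*g), where the 3×3 is [[a, b, c], [d, e, f], [g, h, i]].
Minor M_00 = (10)*(8) - (-7)*(1) = 80 + 7 = 87.
Minor M_01 = (-2)*(8) - (-7)*(8) = -16 + 56 = 40.
Minor M_02 = (-2)*(1) - (10)*(8) = -2 - 80 = -82.
det(X) = (5)*(87) - (3)*(40) + (-2)*(-82) = 435 - 120 + 164 = 479.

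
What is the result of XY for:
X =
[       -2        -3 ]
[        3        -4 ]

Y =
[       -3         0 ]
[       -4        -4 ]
XY =
[       18        12 ]
[        7        16 ]

Matrix multiplication: (XY)[i][j] = sum over k of X[i][k] * Y[k][j].
  (XY)[0][0] = (-2)*(-3) + (-3)*(-4) = 18
  (XY)[0][1] = (-2)*(0) + (-3)*(-4) = 12
  (XY)[1][0] = (3)*(-3) + (-4)*(-4) = 7
  (XY)[1][1] = (3)*(0) + (-4)*(-4) = 16
XY =
[       18        12 ]
[        7        16 ]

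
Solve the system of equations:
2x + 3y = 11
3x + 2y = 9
x = 1, y = 3

Use elimination (row reduction):
Equation 1: 2x + 3y = 11.
Equation 2: 3x + 2y = 9.
Multiply Eq1 by 3 and Eq2 by 2: 6x + 9y = 33;  6x + 4y = 18.
Subtract: (-5)y = -15, so y = 3.
Back-substitute into Eq1: 2x + 3*(3) = 11, so x = 1.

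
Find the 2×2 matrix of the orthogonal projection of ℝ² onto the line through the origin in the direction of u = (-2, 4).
[[1/5, -2/5], [-2/5, 4/5]]

The orthogonal projection onto the line spanned by a nonzero vector u = (a, b) has matrix P = (u uᵀ) / (uᵀ u) = (1/(a² + b²)) · [[a², ab], [ab, b²]].
Here u = (-2, 4), so a² + b² = 4 + 16 = 20.
P = (1/20) · [[4, -8], [-8, 16]] = [[1/5, -2/5], [-2/5, 4/5]].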